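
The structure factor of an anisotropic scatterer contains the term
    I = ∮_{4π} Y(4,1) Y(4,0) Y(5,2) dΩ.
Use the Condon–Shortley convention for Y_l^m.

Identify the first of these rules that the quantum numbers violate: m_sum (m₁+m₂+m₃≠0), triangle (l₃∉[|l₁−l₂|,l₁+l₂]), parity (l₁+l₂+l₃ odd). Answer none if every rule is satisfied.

Σmᵢ = 3  ✗
l₃∈[|l₁−l₂|,l₁+l₂]=[0,8], have l₃=5
Σlᵢ = 13 ⇒ odd

m_sum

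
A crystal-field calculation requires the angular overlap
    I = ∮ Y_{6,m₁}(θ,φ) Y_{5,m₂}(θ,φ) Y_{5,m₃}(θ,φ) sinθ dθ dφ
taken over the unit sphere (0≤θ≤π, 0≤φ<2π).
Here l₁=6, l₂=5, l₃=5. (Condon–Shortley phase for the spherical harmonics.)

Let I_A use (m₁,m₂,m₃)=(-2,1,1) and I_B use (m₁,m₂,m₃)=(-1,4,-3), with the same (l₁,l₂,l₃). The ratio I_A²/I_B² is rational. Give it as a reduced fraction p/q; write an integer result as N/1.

Shared (l₁,l₂,l₃)=(6,5,5): N and (l;000)² cancel in I_A²/I_B².
A: Δ = 6!·6!·4!/17! = 1/28588560; Racah Σ t=2..6: t=2:+1/829440 t=3:−1/25920 t=4:+1/9216 t=5:−1/25920 t=6:+1/829440 = 7/207360; ⇒ 3j(6 5 5; -2 1 1)² = 28/2431, sgn +1
B: Δ = 6!·6!·4!/17! = 1/28588560; Racah Σ t=5..6: t=5:−1/138240 t=6:+1/518400 = -11/2073600; ⇒ 3j(6 5 5; -1 4 -3)² = 77/4420, sgn -1
I_A²/I_B² = (28/2431)/(77/4420) = 80/121

80/121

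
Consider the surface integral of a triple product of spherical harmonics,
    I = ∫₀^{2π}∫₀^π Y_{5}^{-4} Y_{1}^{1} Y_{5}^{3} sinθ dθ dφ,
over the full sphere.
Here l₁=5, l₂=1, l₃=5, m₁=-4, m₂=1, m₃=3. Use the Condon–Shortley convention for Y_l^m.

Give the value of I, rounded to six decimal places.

L=11 odd ⇒ parity kills the (l;000) factor ⇒ I = 0

0.000000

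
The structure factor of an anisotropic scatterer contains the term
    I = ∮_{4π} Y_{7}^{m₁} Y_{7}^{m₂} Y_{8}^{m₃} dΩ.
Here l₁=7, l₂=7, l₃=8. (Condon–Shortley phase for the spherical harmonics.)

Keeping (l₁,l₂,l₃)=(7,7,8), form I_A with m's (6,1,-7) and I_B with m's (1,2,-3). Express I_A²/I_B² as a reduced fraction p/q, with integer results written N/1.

507/77

Shared (l₁,l₂,l₃)=(7,7,8): N and (l;000)² cancel in I_A²/I_B².
A: Δ = 6!·8!·8!/23! = 1/22086194130; Racah Σ t=0..1: t=0:+1/146313216000 t=1:−1/24385536000 = -1/29262643200; ⇒ 3j(7 7 8; 6 1 -7)² = 650/52003, sgn +1
B: Δ = 6!·8!·8!/23! = 1/22086194130; Racah Σ t=1..6: t=1:−1/3483648000 t=2:+1/139345920 t=3:−1/37324800 t=4:+1/49766400 t=5:−1/348364800 t=6:+1/20901888000 = -11/4180377600; ⇒ 3j(7 7 8; 1 2 -3)² = 550/289731, sgn +1
I_A²/I_B² = (650/52003)/(550/289731) = 507/77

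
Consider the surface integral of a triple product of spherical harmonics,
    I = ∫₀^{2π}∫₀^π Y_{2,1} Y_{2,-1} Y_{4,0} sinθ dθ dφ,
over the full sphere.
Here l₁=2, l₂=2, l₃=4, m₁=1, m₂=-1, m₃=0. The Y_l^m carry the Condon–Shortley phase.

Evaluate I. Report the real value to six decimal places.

m-sum 0 ✓  L=8 even ✓  0≤4≤4 ✓
Π(2lᵢ+1) = 5×5×9 = 225
triangle coeff Δ(2,2,4) = 1/630
Σ_t [0,0]: t=0:+1/16 = 1/16
(3j)²=2/35 [(2 2 4; 0 0 0)], sign=+1
Σ_t [0,0]: t=0:+1/36 = 1/36
(3j)²=8/315 [(2 2 4; 1 -1 0)], sign=+1
⇒ 4πI² = 16/49
I = (+1)√(16/49/(4π)) = 0.16119702

0.161197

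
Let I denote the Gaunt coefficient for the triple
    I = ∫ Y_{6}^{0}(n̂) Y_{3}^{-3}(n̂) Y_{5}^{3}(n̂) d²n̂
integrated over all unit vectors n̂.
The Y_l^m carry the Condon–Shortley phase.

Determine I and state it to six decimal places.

Checks pass: Σm=0; 14 even; l₃=5∈[3,9].
(2·6+1)(2·3+1)(2·5+1) = 1001
Δ: 4! 8! 2! / 15! → 1/675675
sum: t=1:−1/8640 t=2:+1/2304 t=3:−1/8640 = 7/34560
3j²(6 3 5; 0 0 0) = Δ·Π!·Σ² = 7/429  (sign -1)
sum: t=0:+1/69120 = 1/69120
3j²(6 3 5; 0 -3 3) = Δ·Π!·Σ² = 4/429  (sign +1)
combine: 4πI² = 1001·7/429·4/429 = 196/1287
take √, sign -1: I = -0.11008644

-0.110086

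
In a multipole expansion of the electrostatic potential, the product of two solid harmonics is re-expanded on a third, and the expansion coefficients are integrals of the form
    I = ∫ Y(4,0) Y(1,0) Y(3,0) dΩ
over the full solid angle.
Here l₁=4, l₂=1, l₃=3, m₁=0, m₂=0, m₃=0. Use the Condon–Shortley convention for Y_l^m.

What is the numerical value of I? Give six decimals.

m-sum 0 ✓  L=8 even ✓  3≤3≤5 ✓
Π(2lᵢ+1) = 9×3×7 = 189
triangle coeff Δ(4,1,3) = 1/252
Σ_t [1,1]: t=1:−1/36 = -1/36
(3j)²=4/63 [(4 1 3; 0 0 0)], sign=+1
(m-triple is (0,0,0) — same symbol as above.)
⇒ 4πI² = 16/21
I = (+1)√(16/21/(4π)) = 0.24623252

0.246233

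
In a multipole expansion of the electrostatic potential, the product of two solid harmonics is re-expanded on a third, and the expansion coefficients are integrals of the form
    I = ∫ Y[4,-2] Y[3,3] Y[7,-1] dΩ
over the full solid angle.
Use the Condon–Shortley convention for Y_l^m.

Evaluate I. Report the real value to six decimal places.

-0.035654

m-sum 0 ✓  L=14 even ✓  1≤7≤7 ✓
Π(2lᵢ+1) = 9×7×15 = 945
triangle coeff Δ(4,3,7) = 1/45045
Σ_t [0,0]: t=0:+1/20736 = 1/20736
(3j)²=35/1287 [(4 3 7; 0 0 0)], sign=-1
Σ_t [0,0]: t=0:+1/1036800 = 1/1036800
(3j)²=4/6435 [(4 3 7; -2 3 -1)], sign=+1
⇒ 4πI² = 980/61347
I = (-1)√(980/61347/(4π)) = -0.03565426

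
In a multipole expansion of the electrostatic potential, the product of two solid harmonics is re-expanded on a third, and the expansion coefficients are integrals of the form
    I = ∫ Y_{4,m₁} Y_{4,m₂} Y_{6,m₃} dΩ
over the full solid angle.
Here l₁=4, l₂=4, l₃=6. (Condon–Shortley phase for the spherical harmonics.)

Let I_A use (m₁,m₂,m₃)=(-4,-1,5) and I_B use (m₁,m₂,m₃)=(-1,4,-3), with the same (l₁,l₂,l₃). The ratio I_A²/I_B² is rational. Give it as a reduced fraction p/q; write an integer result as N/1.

33/20

Shared (l₁,l₂,l₃)=(4,4,6): N and (l;000)² cancel in I_A²/I_B².
A: Δ = 2!·6!·6!/15! = 1/1261260; Racah Σ t=2..2: t=2:+1/172800 = 1/172800; ⇒ 3j(4 4 6; -4 -1 5)² = 2/65, sgn -1
B: Δ = 2!·6!·6!/15! = 1/1261260; Racah Σ t=2..2: t=2:+1/51840 = 1/51840; ⇒ 3j(4 4 6; -1 4 -3)² = 8/429, sgn -1
I_A²/I_B² = (2/65)/(8/429) = 33/20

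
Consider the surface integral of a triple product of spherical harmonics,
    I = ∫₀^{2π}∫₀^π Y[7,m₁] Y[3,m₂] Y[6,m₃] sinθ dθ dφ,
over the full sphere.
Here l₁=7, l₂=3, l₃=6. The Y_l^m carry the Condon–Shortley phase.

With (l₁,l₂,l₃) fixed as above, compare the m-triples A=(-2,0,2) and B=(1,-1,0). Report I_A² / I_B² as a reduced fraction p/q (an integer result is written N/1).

210/169

l's match ⇒ only the (l;m) 3-j factors differ between A and B.
A: triangle coeff Δ(7,3,6) = 1/2042040; Σ_t [1,3]: t=1:−1/967680 t=2:+1/120960 t=3:−1/207360 = 1/414720; (3j)²=21/4862 [(7 3 6; -2 0 2)], sign=+1
B: triangle coeff Δ(7,3,6) = 1/2042040; Σ_t [0,2]: t=0:+1/829440 t=1:−1/86400 t=2:+1/138240 = -13/4147200; (3j)²=13/3740 [(7 3 6; 1 -1 0)], sign=-1
I_A²/I_B² = (21/4862)/(13/3740) = 210/169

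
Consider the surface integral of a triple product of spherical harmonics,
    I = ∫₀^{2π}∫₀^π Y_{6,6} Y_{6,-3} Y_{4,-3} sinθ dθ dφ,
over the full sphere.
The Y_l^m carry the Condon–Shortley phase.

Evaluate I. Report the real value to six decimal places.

-0.119136

Rules hold: Σm=0, L=16 even, 0≤4≤12.
N = 13·13·9 = 1521
Δ = 8!·4!·4!/17! = 1/15315300
Racah Σ t=2..6: t=2:+1/829440 t=3:−1/25920 t=4:+1/9216 t=5:−1/25920 t=6:+1/829440 = 7/207360
⇒ 3j(6 6 4; 0 0 0)² = 28/2431, sgn +1
Racah Σ t=0..0: t=0:+1/5806080 = 1/5806080
⇒ 3j(6 6 4; 6 -3 -3)² = 9/884, sgn -1
4πI² = N·(3j₀)²·(3jₘ)² = 567/3179
I = -1·√(0.178358/4π) = -0.11913554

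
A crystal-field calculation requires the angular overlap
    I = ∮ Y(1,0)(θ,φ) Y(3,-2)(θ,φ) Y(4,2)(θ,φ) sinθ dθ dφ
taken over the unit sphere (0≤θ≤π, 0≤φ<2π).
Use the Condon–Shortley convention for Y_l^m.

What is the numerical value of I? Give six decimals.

0.213244

Rules hold: Σm=0, L=8 even, 2≤4≤4.
N = 3·7·9 = 189
Δ = 0!·2!·6!/9! = 1/252
Racah Σ t=0..0: t=0:+1/36 = 1/36
⇒ 3j(1 3 4; 0 0 0)² = 4/63, sgn +1
Racah Σ t=0..0: t=0:+1/120 = 1/120
⇒ 3j(1 3 4; 0 -2 2)² = 1/21, sgn +1
4πI² = N·(3j₀)²·(3jₘ)² = 4/7
I = +1·√(0.571429/4π) = 0.21324362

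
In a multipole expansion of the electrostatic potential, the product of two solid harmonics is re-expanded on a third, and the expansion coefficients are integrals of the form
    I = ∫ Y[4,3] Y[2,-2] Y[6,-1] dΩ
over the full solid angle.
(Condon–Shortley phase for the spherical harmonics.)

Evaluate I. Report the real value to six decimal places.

-0.035563

m-sum 0 ✓  L=12 even ✓  2≤6≤6 ✓
Π(2lᵢ+1) = 9×5×13 = 585
triangle coeff Δ(4,2,6) = 1/6435
Σ_t [0,0]: t=0:+1/2304 = 1/2304
(3j)²=5/143 [(4 2 6; 0 0 0)], sign=+1
Σ_t [0,0]: t=0:+1/120960 = 1/120960
(3j)²=1/1287 [(4 2 6; 3 -2 -1)], sign=-1
⇒ 4πI² = 25/1573
I = (-1)√(25/1573/(4π)) = -0.03556319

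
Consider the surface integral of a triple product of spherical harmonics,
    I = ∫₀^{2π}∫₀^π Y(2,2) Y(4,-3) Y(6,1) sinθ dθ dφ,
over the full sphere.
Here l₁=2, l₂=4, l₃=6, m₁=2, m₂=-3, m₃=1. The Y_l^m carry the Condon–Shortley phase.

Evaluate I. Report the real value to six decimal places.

-0.035563

Checks pass: Σm=0; 12 even; l₃=6∈[2,6].
(2·2+1)(2·4+1)(2·6+1) = 585
Δ: 0! 4! 8! / 13! → 1/6435
sum: t=0:+1/2304 = 1/2304
3j²(2 4 6; 0 0 0) = Δ·Π!·Σ² = 5/143  (sign +1)
sum: t=0:+1/120960 = 1/120960
3j²(2 4 6; 2 -3 1) = Δ·Π!·Σ² = 1/1287  (sign -1)
combine: 4πI² = 585·5/143·1/1287 = 25/1573
take √, sign -1: I = -0.03556319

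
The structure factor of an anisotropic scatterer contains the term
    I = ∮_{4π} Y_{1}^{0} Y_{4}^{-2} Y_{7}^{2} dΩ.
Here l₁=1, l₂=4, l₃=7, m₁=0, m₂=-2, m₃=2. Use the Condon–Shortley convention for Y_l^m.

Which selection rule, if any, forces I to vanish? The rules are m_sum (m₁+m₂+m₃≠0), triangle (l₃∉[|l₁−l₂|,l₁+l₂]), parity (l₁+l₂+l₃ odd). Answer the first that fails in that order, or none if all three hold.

azimuthal sum: 0 − 2 + 2 = 0  ✓
3 ≤ 7 ≤ 5 (triangle on l)  ✗
L = 1 + 4 + 7 = 12 (even)

triangle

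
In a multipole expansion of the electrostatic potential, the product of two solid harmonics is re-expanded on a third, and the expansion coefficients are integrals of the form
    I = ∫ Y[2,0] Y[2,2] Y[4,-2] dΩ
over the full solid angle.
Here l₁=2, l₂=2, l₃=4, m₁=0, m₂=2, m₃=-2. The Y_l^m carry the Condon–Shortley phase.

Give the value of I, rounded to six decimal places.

0.156078

Checks pass: Σm=0; 8 even; l₃=4∈[0,4].
(2·2+1)(2·2+1)(2·4+1) = 225
Δ: 0! 4! 4! / 9! → 1/630
sum: t=0:+1/16 = 1/16
3j²(2 2 4; 0 0 0) = Δ·Π!·Σ² = 2/35  (sign +1)
sum: t=0:+1/96 = 1/96
3j²(2 2 4; 0 2 -2) = Δ·Π!·Σ² = 1/42  (sign +1)
combine: 4πI² = 225·2/35·1/42 = 15/49
take √, sign +1: I = 0.15607835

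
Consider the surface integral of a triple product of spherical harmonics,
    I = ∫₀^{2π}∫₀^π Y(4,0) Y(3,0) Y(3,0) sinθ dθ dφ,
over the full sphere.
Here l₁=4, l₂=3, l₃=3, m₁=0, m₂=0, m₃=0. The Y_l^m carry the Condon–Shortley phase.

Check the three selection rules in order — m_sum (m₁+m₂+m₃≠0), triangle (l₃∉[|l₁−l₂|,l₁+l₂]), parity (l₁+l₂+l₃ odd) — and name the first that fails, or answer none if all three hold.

azimuthal sum: 0 + 0 + 0 = 0  ✓
1 ≤ 3 ≤ 7 (triangle on l)  ✓
L = 4 + 3 + 3 = 10 (even)  ✓

none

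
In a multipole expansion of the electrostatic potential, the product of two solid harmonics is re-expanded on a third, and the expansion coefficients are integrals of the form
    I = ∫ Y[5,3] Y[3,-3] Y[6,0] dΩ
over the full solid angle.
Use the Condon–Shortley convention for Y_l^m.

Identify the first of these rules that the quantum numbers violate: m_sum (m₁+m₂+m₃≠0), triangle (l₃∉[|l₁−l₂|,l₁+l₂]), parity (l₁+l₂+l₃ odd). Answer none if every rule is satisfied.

m₁+m₂+m₃ = 3 − 3 + 0 = 0  ✓
triangle: |5−3|=2 ≤ l₃=6 ≤ 5+3=8  ✓
parity: l₁+l₂+l₃ = 14 is even  ✓

none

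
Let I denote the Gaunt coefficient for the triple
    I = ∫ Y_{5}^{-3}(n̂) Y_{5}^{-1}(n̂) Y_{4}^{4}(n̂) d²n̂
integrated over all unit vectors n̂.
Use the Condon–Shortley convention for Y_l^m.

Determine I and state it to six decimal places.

-0.168084

Checks pass: Σm=0; 14 even; l₃=4∈[0,10].
(2·5+1)(2·5+1)(2·4+1) = 1089
Δ: 6! 4! 4! / 15! → 1/3153150
sum: t=1:−1/69120 t=2:+1/1728 t=3:−1/576 t=4:+1/1728 t=5:−1/69120 = -7/11520
3j²(5 5 4; 0 0 0) = Δ·Π!·Σ² = 2/143  (sign -1)
sum: t=4:+1/27648 = 1/27648
3j²(5 5 4; -3 -1 4) = Δ·Π!·Σ² = 10/429  (sign +1)
combine: 4πI² = 1089·2/143·10/429 = 60/169
take √, sign -1: I = -0.16808437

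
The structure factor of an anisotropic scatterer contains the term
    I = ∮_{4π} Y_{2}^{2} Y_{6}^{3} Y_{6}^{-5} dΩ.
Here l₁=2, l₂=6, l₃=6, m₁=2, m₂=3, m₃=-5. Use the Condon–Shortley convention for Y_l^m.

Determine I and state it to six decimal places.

0.120286

Rules hold: Σm=0, L=14 even, 4≤6≤8.
N = 5·13·13 = 845
Δ = 2!·2!·10!/15! = 1/90090
Racah Σ t=0..2: t=0:+1/69120 t=1:−1/14400 t=2:+1/69120 = -7/172800
⇒ 3j(2 6 6; 0 0 0)² = 14/715, sgn -1
Racah Σ t=0..0: t=0:+1/1451520 = 1/1451520
⇒ 3j(2 6 6; 2 3 -5)² = 1/91, sgn -1
4πI² = N·(3j₀)²·(3jₘ)² = 2/11
I = +1·√(0.181818/4π) = 0.12028562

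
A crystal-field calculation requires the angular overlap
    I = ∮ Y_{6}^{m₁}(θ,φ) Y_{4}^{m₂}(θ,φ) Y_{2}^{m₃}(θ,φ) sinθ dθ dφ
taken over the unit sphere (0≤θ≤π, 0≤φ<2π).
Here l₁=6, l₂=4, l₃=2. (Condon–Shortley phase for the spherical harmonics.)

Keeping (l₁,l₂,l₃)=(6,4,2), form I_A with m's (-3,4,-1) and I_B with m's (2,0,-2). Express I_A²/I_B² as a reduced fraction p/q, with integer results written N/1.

9/70

l's match ⇒ only the (l;m) 3-j factors differ between A and B.
A: triangle coeff Δ(6,4,2) = 1/6435; Σ_t [8,8]: t=8:+1/241920 = 1/241920; (3j)²=1/715 [(6 4 2; -3 4 -1)], sign=-1
B: triangle coeff Δ(6,4,2) = 1/6435; Σ_t [4,4]: t=4:+1/13824 = 1/13824; (3j)²=14/1287 [(6 4 2; 2 0 -2)], sign=+1
I_A²/I_B² = (1/715)/(14/1287) = 9/70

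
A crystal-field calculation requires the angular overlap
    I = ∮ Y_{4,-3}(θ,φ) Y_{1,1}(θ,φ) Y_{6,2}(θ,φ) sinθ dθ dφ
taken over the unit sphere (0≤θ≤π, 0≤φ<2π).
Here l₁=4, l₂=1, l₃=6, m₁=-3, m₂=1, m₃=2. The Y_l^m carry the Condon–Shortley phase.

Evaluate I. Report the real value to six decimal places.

|4−1|≤6≤4+1 violated ⇒ I = 0

0.000000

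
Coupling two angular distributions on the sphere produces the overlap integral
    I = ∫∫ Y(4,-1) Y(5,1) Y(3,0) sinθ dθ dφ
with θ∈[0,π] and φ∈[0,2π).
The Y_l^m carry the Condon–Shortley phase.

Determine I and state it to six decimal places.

-0.115089

Rules hold: Σm=0, L=12 even, 1≤3≤9.
N = 9·11·7 = 693
Δ = 6!·2!·4!/13! = 1/180180
Racah Σ t=2..4: t=2:+1/576 t=3:−1/144 t=4:+1/576 = -1/288
⇒ 3j(4 5 3; 0 0 0)² = 20/1001, sgn +1
Racah Σ t=3..5: t=3:−1/432 t=4:+1/192 t=5:−1/1440 = 19/8640
⇒ 3j(4 5 3; -1 1 0)² = 361/30030, sgn -1
4πI² = N·(3j₀)²·(3jₘ)² = 2166/13013
I = -1·√(0.166449/4π) = -0.11508947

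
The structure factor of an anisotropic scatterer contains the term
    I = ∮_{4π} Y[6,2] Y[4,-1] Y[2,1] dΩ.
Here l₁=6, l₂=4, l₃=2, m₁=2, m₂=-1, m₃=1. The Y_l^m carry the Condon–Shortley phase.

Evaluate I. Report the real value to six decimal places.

Σmᵢ = 2 ≠ 0, so the φ-integral vanishes; I = 0

0.000000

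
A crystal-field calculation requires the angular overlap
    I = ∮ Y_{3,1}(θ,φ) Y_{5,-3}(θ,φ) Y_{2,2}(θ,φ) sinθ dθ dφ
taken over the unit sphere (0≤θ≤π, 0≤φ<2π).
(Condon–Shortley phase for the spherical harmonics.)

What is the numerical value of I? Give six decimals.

-0.200476

m-sum 0 ✓  L=10 even ✓  2≤2≤8 ✓
Π(2lᵢ+1) = 7×11×5 = 385
triangle coeff Δ(3,5,2) = 1/2310
Σ_t [3,3]: t=3:−1/144 = -1/144
(3j)²=10/231 [(3 5 2; 0 0 0)], sign=-1
Σ_t [2,2]: t=2:+1/1152 = 1/1152
(3j)²=1/33 [(3 5 2; 1 -3 2)], sign=+1
⇒ 4πI² = 50/99
I = (-1)√(50/99/(4π)) = -0.20047604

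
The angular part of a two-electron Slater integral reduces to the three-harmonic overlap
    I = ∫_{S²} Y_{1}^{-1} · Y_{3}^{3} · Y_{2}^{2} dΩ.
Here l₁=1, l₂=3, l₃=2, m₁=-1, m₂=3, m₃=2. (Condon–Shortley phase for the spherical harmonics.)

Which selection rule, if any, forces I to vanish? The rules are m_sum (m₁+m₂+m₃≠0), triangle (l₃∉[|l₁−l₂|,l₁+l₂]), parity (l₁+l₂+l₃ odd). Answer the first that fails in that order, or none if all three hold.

Σmᵢ = 4  ✗
l₃∈[|l₁−l₂|,l₁+l₂]=[2,4], have l₃=2
Σlᵢ = 6 ⇒ even

m_sum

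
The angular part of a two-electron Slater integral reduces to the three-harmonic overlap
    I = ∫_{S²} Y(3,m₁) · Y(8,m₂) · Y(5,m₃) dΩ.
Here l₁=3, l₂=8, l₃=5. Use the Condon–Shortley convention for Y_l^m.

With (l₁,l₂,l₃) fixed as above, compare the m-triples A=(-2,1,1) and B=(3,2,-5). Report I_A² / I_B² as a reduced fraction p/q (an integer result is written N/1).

Shared (l₁,l₂,l₃)=(3,8,5): N and (l;000)² cancel in I_A²/I_B².
A: Δ = 6!·0!·10!/17! = 1/136136; Racah Σ t=5..5: t=5:−1/2073600 = -1/2073600; ⇒ 3j(3 8 5; -2 1 1)² = 63/9724, sgn -1
B: Δ = 6!·0!·10!/17! = 1/136136; Racah Σ t=0..0: t=0:+1/2612736000 = 1/2612736000; ⇒ 3j(3 8 5; 3 2 -5)² = 1/136136, sgn +1
I_A²/I_B² = (63/9724)/(1/136136) = 882/1

882/1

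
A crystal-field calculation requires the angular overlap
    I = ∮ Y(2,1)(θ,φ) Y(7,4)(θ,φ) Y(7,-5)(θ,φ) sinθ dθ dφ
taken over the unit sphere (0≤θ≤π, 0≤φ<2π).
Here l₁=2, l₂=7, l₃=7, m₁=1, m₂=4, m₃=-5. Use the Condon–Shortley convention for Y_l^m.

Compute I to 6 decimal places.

-0.188767

m-sum 0 ✓  L=16 even ✓  5≤7≤9 ✓
Π(2lᵢ+1) = 5×15×15 = 1125
triangle coeff Δ(2,7,7) = 1/185640
Σ_t [0,2]: t=0:+1/2419200 t=1:−1/518400 t=2:+1/2419200 = -1/907200
(3j)²=56/3315 [(2 7 7; 0 0 0)], sign=+1
Σ_t [0,1]: t=0:+1/79833600 t=1:−1/14515200 = -1/17740800
(3j)²=729/30940 [(2 7 7; 1 4 -5)], sign=-1
⇒ 4πI² = 21870/48841
I = (-1)√(21870/48841/(4π)) = -0.18876748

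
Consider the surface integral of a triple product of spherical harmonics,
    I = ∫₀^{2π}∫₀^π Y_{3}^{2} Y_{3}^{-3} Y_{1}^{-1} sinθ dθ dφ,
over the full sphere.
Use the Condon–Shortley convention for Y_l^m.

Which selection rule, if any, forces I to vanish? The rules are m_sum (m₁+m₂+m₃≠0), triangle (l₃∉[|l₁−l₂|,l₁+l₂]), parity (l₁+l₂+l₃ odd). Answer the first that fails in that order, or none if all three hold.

azimuthal sum: 2 − 3 − 1 = -2  ✗
0 ≤ 1 ≤ 6 (triangle on l)
L = 3 + 3 + 1 = 7 (odd)

m_sum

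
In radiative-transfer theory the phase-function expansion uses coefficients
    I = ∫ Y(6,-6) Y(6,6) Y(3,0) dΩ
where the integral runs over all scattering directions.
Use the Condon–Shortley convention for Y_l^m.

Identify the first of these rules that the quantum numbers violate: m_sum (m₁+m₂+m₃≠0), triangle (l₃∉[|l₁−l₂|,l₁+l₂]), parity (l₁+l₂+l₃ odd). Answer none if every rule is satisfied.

Σmᵢ = 0  ✓
l₃∈[|l₁−l₂|,l₁+l₂]=[0,12], have l₃=3  ✓
Σlᵢ = 15 ⇒ odd  ✗

parity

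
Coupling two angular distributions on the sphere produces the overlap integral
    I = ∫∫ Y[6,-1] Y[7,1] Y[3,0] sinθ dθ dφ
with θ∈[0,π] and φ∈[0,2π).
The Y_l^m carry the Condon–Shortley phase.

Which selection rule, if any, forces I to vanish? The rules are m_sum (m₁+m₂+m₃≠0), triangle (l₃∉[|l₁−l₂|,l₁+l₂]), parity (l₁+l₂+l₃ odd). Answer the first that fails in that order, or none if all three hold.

none

Σmᵢ = 0  ✓
l₃∈[|l₁−l₂|,l₁+l₂]=[1,13], have l₃=3  ✓
Σlᵢ = 16 ⇒ even  ✓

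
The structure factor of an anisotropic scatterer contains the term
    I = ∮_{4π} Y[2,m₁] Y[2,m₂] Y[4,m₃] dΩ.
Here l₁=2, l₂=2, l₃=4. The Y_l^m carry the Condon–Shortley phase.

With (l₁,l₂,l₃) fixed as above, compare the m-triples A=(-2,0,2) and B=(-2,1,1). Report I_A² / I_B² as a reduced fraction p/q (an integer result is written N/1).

Shared (l₁,l₂,l₃)=(2,2,4): N and (l;000)² cancel in I_A²/I_B².
A: Δ = 0!·4!·4!/9! = 1/630; Racah Σ t=0..0: t=0:+1/96 = 1/96; ⇒ 3j(2 2 4; -2 0 2)² = 1/42, sgn +1
B: Δ = 0!·4!·4!/9! = 1/630; Racah Σ t=0..0: t=0:+1/144 = 1/144; ⇒ 3j(2 2 4; -2 1 1)² = 1/126, sgn -1
I_A²/I_B² = (1/42)/(1/126) = 3/1

3/1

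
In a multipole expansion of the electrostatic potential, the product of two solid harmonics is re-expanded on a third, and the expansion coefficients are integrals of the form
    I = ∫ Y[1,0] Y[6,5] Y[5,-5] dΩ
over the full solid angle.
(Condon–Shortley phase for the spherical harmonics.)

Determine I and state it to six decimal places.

-0.135514

Rules hold: Σm=0, L=12 even, 5≤5≤7.
N = 3·13·11 = 429
Δ = 2!·0!·10!/13! = 1/858
Racah Σ t=1..1: t=1:−1/14400 = -1/14400
⇒ 3j(1 6 5; 0 0 0)² = 6/143, sgn +1
Racah Σ t=1..1: t=1:−1/3628800 = -1/3628800
⇒ 3j(1 6 5; 0 5 -5)² = 1/78, sgn -1
4πI² = N·(3j₀)²·(3jₘ)² = 3/13
I = -1·√(0.230769/4π) = -0.13551395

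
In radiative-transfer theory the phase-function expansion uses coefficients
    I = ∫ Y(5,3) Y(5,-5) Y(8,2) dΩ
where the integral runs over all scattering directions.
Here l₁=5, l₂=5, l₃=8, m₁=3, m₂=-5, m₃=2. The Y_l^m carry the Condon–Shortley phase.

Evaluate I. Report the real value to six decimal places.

-0.051300

Rules hold: Σm=0, L=18 even, 0≤8≤10.
N = 11·11·17 = 2057
Δ = 2!·8!·8!/19! = 1/37413090
Racah Σ t=0..2: t=0:+1/1036800 t=1:−1/331776 t=2:+1/1036800 = -1/921600
⇒ 3j(5 5 8; 0 0 0)² = 490/46189, sgn -1
Racah Σ t=0..0: t=0:+1/116121600 = 1/116121600
⇒ 3j(5 5 8; 3 -5 2)² = 70/46189, sgn +1
4πI² = N·(3j₀)²·(3jₘ)² = 34300/1037153
I = -1·√(0.0330713/4π) = -0.05130040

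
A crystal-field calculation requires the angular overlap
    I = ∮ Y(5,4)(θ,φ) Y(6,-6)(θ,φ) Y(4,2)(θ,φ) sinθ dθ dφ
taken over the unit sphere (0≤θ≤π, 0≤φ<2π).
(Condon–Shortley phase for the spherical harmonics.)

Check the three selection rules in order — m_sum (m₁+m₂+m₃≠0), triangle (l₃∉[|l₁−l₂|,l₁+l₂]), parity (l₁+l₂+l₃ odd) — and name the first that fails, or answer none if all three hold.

parity

Σmᵢ = 0  ✓
l₃∈[|l₁−l₂|,l₁+l₂]=[1,11], have l₃=4  ✓
Σlᵢ = 15 ⇒ odd  ✗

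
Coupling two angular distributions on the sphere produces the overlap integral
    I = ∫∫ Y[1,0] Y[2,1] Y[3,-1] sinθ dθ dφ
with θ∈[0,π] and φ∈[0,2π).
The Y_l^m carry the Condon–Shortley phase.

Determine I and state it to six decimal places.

-0.233597

Rules hold: Σm=0, L=6 even, 1≤3≤3.
N = 3·5·7 = 105
Δ = 0!·2!·4!/7! = 1/105
Racah Σ t=0..0: t=0:+1/4 = 1/4
⇒ 3j(1 2 3; 0 0 0)² = 3/35, sgn -1
Racah Σ t=0..0: t=0:+1/6 = 1/6
⇒ 3j(1 2 3; 0 1 -1)² = 8/105, sgn +1
4πI² = N·(3j₀)²·(3jₘ)² = 24/35
I = -1·√(0.685714/4π) = -0.23359668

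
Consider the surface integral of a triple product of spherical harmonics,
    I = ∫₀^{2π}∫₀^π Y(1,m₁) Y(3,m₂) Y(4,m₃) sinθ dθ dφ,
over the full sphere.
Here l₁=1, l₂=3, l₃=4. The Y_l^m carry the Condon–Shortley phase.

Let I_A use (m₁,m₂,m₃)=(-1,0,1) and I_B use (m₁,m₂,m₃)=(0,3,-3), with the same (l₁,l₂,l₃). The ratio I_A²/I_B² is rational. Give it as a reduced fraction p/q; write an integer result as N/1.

Same 1,3,4: normalisation and zero-m 3j drop out of the ratio.
A: Δ: 0! 2! 6! / 9! → 1/252; sum: t=0:+1/72 = 1/72; 3j²(1 3 4; -1 0 1) = Δ·Π!·Σ² = 5/126  (sign -1)
B: Δ: 0! 2! 6! / 9! → 1/252; sum: t=0:+1/720 = 1/720; 3j²(1 3 4; 0 3 -3) = Δ·Π!·Σ² = 1/36  (sign -1)
I_A²/I_B² = (5/126)/(1/36) = 10/7

10/7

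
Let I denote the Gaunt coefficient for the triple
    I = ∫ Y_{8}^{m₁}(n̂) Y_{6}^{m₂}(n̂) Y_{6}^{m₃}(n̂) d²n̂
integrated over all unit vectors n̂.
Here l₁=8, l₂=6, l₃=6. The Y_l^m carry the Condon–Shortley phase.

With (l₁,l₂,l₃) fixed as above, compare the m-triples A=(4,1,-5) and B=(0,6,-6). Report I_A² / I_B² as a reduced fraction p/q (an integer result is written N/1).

21/1

Same 8,6,6: normalisation and zero-m 3j drop out of the ratio.
A: Δ: 8! 8! 4! / 21! → 1/1309458150; sum: t=3:−1/87091200 t=4:+1/139345920 = -1/232243200; 3j²(8 6 6; 4 1 -5) = Δ·Π!·Σ² = 33/8398  (sign +1)
B: Δ: 8! 8! 4! / 21! → 1/1309458150; sum: t=8:+1/39016857600 = 1/39016857600; 3j²(8 6 6; 0 6 -6) = Δ·Π!·Σ² = 11/58786  (sign +1)
I_A²/I_B² = (33/8398)/(11/58786) = 21/1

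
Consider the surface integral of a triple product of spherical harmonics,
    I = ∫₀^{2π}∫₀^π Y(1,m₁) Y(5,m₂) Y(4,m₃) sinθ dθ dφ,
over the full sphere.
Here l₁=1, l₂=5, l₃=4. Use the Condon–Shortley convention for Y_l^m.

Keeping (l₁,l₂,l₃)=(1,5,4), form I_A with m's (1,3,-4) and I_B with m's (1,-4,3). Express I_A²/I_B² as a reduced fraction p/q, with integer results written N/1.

l's match ⇒ only the (l;m) 3-j factors differ between A and B.
A: triangle coeff Δ(1,5,4) = 1/495; Σ_t [0,0]: t=0:+1/80640 = 1/80640; (3j)²=1/495 [(1 5 4; 1 3 -4)], sign=+1
B: triangle coeff Δ(1,5,4) = 1/495; Σ_t [0,0]: t=0:+1/10080 = 1/10080; (3j)²=4/55 [(1 5 4; 1 -4 3)], sign=-1
I_A²/I_B² = (1/495)/(4/55) = 1/36

1/36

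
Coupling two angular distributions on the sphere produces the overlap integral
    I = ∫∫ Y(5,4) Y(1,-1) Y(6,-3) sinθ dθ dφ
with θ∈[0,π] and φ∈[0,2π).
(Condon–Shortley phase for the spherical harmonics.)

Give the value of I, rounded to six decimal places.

Rules hold: Σm=0, L=12 even, 4≤6≤6.
N = 11·3·13 = 429
Δ = 0!·10!·2!/13! = 1/858
Racah Σ t=0..0: t=0:+1/14400 = 1/14400
⇒ 3j(5 1 6; 0 0 0)² = 6/143, sgn +1
Racah Σ t=0..0: t=0:+1/725760 = 1/725760
⇒ 3j(5 1 6; 4 -1 -3)² = 1/286, sgn -1
4πI² = N·(3j₀)²·(3jₘ)² = 9/143
I = -1·√(0.0629371/4π) = -0.07076985

-0.070770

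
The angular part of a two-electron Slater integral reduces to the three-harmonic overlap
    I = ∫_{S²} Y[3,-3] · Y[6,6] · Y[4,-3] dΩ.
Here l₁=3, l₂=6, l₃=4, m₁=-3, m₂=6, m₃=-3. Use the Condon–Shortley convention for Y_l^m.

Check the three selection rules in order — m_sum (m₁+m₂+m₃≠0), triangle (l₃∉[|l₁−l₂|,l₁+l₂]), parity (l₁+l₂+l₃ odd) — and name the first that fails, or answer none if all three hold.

parity

azimuthal sum: -3 + 6 − 3 = 0  ✓
3 ≤ 4 ≤ 9 (triangle on l)  ✓
L = 3 + 6 + 4 = 13 (odd)  ✗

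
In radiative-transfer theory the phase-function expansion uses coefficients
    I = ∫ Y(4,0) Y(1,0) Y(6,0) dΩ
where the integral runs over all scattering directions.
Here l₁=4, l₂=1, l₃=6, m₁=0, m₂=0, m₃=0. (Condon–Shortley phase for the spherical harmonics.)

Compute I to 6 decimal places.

0.000000

triangle: need 3≤l₃≤5, have 6; I=0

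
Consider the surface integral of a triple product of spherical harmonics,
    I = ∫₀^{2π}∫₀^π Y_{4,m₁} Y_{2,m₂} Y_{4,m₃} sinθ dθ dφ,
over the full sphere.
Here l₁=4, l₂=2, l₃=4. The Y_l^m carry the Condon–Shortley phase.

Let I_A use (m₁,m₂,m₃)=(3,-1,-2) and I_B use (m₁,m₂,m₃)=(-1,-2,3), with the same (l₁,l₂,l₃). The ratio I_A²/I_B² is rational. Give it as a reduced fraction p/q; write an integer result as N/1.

Shared (l₁,l₂,l₃)=(4,2,4): N and (l;000)² cancel in I_A²/I_B².
A: Δ = 2!·6!·2!/11! = 1/13860; Racah Σ t=0..1: t=0:+1/240 t=1:−1/1440 = 1/288; ⇒ 3j(4 2 4; 3 -1 -2)² = 5/132, sgn +1
B: Δ = 2!·6!·2!/11! = 1/13860; Racah Σ t=0..0: t=0:+1/480 = 1/480; ⇒ 3j(4 2 4; -1 -2 3)² = 3/110, sgn -1
I_A²/I_B² = (5/132)/(3/110) = 25/18

25/18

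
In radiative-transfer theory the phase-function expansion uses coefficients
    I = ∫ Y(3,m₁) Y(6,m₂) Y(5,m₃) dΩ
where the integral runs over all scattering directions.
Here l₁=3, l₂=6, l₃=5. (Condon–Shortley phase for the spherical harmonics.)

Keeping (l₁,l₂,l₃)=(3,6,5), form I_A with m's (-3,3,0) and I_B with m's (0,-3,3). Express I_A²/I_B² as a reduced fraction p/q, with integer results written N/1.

28/1

Same 3,6,5: normalisation and zero-m 3j drop out of the ratio.
A: Δ: 4! 2! 8! / 15! → 1/675675; sum: t=4:+1/34560 = 1/34560; 3j²(3 6 5; -3 3 0) = Δ·Π!·Σ² = 4/143  (sign -1)
B: Δ: 4! 2! 8! / 15! → 1/675675; sum: t=1:−1/17280 t=2:+1/20160 t=3:−1/483840 = -1/96768; 3j²(3 6 5; 0 -3 3) = Δ·Π!·Σ² = 1/1001  (sign -1)
I_A²/I_B² = (4/143)/(1/1001) = 28/1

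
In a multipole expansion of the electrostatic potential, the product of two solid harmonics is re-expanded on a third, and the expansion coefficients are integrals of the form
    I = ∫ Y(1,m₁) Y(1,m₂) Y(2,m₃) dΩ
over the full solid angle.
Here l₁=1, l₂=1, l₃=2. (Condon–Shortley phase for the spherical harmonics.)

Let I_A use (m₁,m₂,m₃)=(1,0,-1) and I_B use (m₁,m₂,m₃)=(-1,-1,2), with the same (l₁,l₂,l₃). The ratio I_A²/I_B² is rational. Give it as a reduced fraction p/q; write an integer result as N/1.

1/2

Same 1,1,2: normalisation and zero-m 3j drop out of the ratio.
A: Δ: 0! 2! 2! / 5! → 1/30; sum: t=0:+1/2 = 1/2; 3j²(1 1 2; 1 0 -1) = Δ·Π!·Σ² = 1/10  (sign -1)
B: Δ: 0! 2! 2! / 5! → 1/30; sum: t=0:+1/4 = 1/4; 3j²(1 1 2; -1 -1 2) = Δ·Π!·Σ² = 1/5  (sign +1)
I_A²/I_B² = (1/10)/(1/5) = 1/2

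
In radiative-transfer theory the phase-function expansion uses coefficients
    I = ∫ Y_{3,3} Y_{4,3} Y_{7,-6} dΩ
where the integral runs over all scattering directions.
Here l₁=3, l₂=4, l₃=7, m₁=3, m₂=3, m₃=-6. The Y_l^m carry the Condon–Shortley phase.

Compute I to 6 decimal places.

0.279120

Rules hold: Σm=0, L=14 even, 1≤7≤7.
N = 7·9·15 = 945
Δ = 0!·6!·8!/15! = 1/45045
Racah Σ t=0..0: t=0:+1/20736 = 1/20736
⇒ 3j(3 4 7; 0 0 0)² = 35/1287, sgn -1
Racah Σ t=0..0: t=0:+1/3628800 = 1/3628800
⇒ 3j(3 4 7; 3 3 -6)² = 4/105, sgn -1
4πI² = N·(3j₀)²·(3jₘ)² = 140/143
I = +1·√(0.979021/4π) = 0.27912007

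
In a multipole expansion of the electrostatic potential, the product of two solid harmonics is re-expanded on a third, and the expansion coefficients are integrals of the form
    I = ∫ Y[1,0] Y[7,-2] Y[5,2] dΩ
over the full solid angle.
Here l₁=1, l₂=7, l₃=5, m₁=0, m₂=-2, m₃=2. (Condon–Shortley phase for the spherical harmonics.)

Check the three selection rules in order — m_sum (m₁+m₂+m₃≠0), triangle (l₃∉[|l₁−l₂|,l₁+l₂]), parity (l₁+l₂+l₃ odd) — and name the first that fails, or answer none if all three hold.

triangle

Σmᵢ = 0  ✓
l₃∈[|l₁−l₂|,l₁+l₂]=[6,8], have l₃=5  ✗
Σlᵢ = 13 ⇒ odd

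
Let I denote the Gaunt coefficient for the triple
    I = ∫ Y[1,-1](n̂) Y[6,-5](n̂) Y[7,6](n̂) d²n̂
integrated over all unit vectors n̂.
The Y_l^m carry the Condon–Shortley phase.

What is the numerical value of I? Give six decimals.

0.309019

m-sum 0 ✓  L=14 even ✓  5≤7≤7 ✓
Π(2lᵢ+1) = 3×13×15 = 585
triangle coeff Δ(1,6,7) = 1/1365
Σ_t [0,0]: t=0:+1/518400 = 1/518400
(3j)²=7/195 [(1 6 7; 0 0 0)], sign=-1
Σ_t [0,0]: t=0:+1/79833600 = 1/79833600
(3j)²=2/35 [(1 6 7; -1 -5 6)], sign=-1
⇒ 4πI² = 6/5
I = (+1)√(6/5/(4π)) = 0.30901936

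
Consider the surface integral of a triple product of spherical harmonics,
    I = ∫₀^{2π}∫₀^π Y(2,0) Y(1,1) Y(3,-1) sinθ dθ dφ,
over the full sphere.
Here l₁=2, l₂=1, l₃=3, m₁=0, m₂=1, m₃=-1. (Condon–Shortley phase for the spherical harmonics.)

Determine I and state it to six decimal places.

Rules hold: Σm=0, L=6 even, 1≤3≤3.
N = 5·3·7 = 105
Δ = 0!·4!·2!/7! = 1/105
Racah Σ t=0..0: t=0:+1/4 = 1/4
⇒ 3j(2 1 3; 0 0 0)² = 3/35, sgn -1
Racah Σ t=0..0: t=0:+1/8 = 1/8
⇒ 3j(2 1 3; 0 1 -1)² = 2/35, sgn +1
4πI² = N·(3j₀)²·(3jₘ)² = 18/35
I = -1·√(0.514286/4π) = -0.20230066

-0.202301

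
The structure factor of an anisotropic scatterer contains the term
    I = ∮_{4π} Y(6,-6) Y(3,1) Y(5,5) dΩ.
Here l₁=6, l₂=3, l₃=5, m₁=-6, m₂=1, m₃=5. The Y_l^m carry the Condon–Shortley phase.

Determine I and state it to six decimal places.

m-sum 0 ✓  L=14 even ✓  3≤5≤9 ✓
Π(2lᵢ+1) = 13×7×11 = 1001
triangle coeff Δ(6,3,5) = 1/675675
Σ_t [1,3]: t=1:−1/8640 t=2:+1/2304 t=3:−1/8640 = 7/34560
(3j)²=7/429 [(6 3 5; 0 0 0)], sign=-1
Σ_t [4,4]: t=4:+1/1935360 = 1/1935360
(3j)²=3/91 [(6 3 5; -6 1 5)], sign=+1
⇒ 4πI² = 7/13
I = (-1)√(7/13/(4π)) = -0.20700098

-0.207001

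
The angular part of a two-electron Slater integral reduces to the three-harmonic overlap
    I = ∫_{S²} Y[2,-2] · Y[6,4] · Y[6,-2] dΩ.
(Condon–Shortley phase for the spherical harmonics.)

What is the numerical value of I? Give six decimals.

Rules hold: Σm=0, L=14 even, 4≤6≤8.
N = 5·13·13 = 845
Δ = 2!·2!·10!/15! = 1/90090
Racah Σ t=0..2: t=0:+1/69120 t=1:−1/14400 t=2:+1/69120 = -7/172800
⇒ 3j(2 6 6; 0 0 0)² = 14/715, sgn -1
Racah Σ t=2..2: t=2:+1/322560 = 1/322560
⇒ 3j(2 6 6; -2 4 -2)² = 18/1001, sgn +1
4πI² = N·(3j₀)²·(3jₘ)² = 36/121
I = -1·√(0.297521/4π) = -0.15386989

-0.153870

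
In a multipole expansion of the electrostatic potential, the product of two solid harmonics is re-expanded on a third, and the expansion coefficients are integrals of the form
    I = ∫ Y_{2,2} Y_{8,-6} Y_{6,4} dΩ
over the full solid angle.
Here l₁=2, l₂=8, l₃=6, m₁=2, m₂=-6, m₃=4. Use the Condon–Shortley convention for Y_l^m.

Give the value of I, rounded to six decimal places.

0.268492

Checks pass: Σm=0; 16 even; l₃=6∈[6,10].
(2·2+1)(2·8+1)(2·6+1) = 1105
Δ: 4! 0! 12! / 17! → 1/30940
sum: t=2:+1/2073600 = 1/2073600
3j²(2 8 6; 0 0 0) = Δ·Π!·Σ² = 28/1105  (sign +1)
sum: t=0:+1/174182400 = 1/174182400
3j²(2 8 6; 2 -6 4) = Δ·Π!·Σ² = 11/340  (sign +1)
combine: 4πI² = 1105·28/1105·11/340 = 77/85
take √, sign +1: I = 0.26849176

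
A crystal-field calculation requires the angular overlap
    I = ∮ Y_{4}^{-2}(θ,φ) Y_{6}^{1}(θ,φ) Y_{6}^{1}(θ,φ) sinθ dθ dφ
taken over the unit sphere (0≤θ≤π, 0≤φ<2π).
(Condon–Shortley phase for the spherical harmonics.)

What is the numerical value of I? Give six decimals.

Checks pass: Σm=0; 16 even; l₃=6∈[2,10].
(2·4+1)(2·6+1)(2·6+1) = 1521
Δ: 4! 4! 8! / 17! → 1/15315300
sum: t=0:+1/829440 t=1:−1/25920 t=2:+1/9216 t=3:−1/25920 t=4:+1/829440 = 7/207360
3j²(4 6 6; 0 0 0) = Δ·Π!·Σ² = 28/2431  (sign +1)
sum: t=2:+1/69120 t=3:−1/20736 t=4:+1/69120 = -1/51840
3j²(4 6 6; -2 1 1) = Δ·Π!·Σ² = 280/21879  (sign +1)
combine: 4πI² = 1521·28/2431·280/21879 = 7840/34969
take √, sign +1: I = 0.13357079

0.133571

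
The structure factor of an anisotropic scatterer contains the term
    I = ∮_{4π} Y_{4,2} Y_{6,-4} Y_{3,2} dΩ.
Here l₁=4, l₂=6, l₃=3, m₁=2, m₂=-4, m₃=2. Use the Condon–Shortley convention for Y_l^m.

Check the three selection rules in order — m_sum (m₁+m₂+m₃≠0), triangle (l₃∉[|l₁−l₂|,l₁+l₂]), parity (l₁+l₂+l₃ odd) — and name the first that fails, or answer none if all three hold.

azimuthal sum: 2 − 4 + 2 = 0  ✓
2 ≤ 3 ≤ 10 (triangle on l)  ✓
L = 4 + 6 + 3 = 13 (odd)  ✗

parity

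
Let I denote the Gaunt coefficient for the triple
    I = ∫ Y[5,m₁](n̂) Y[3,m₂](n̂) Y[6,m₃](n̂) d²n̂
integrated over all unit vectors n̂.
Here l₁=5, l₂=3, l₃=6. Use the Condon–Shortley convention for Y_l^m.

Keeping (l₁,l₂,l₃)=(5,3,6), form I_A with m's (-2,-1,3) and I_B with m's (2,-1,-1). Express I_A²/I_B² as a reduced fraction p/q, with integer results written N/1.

18/5

Shared (l₁,l₂,l₃)=(5,3,6): N and (l;000)² cancel in I_A²/I_B².
A: Δ = 2!·8!·4!/15! = 1/675675; Racah Σ t=0..2: t=0:+1/40320 t=1:−1/8640 t=2:+1/34560 = -1/16128; ⇒ 3j(5 3 6; -2 -1 3)² = 18/1001, sgn +1
B: Δ = 2!·8!·4!/15! = 1/675675; Racah Σ t=0..2: t=0:+1/5760 t=1:−1/8640 t=2:+1/241920 = 1/16128; ⇒ 3j(5 3 6; 2 -1 -1)² = 5/1001, sgn -1
I_A²/I_B² = (18/1001)/(5/1001) = 18/5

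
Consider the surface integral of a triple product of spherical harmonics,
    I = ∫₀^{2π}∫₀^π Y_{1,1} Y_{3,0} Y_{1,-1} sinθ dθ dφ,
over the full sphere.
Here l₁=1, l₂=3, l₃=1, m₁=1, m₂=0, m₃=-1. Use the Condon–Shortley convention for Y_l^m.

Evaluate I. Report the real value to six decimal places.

0.000000

triangle: need 2≤l₃≤4, have 1; I=0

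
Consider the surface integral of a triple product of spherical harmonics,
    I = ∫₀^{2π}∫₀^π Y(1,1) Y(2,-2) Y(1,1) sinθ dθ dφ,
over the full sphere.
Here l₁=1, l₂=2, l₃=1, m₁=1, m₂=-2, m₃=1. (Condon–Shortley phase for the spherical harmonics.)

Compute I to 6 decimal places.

m-sum 0 ✓  L=4 even ✓  1≤1≤3 ✓
Π(2lᵢ+1) = 3×5×3 = 45
triangle coeff Δ(1,2,1) = 1/30
Σ_t [1,1]: t=1:−1/1 = -1/1
(3j)²=2/15 [(1 2 1; 0 0 0)], sign=+1
Σ_t [0,0]: t=0:+1/4 = 1/4
(3j)²=1/5 [(1 2 1; 1 -2 1)], sign=+1
⇒ 4πI² = 6/5
I = (+1)√(6/5/(4π)) = 0.30901936

0.309019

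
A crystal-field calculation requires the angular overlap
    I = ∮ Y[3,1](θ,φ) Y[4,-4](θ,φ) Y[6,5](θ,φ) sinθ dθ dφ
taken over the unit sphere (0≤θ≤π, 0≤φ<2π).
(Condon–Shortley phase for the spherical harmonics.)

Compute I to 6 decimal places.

Σmᵢ = 2 ≠ 0, so the φ-integral vanishes; I = 0

0.000000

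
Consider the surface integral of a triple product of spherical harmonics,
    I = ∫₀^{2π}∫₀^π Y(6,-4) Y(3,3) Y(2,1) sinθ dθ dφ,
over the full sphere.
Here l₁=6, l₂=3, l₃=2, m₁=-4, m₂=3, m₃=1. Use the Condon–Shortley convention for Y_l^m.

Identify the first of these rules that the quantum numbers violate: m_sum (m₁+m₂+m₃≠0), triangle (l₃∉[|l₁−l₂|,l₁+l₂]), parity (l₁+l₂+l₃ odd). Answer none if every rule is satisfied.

triangle

Σmᵢ = 0  ✓
l₃∈[|l₁−l₂|,l₁+l₂]=[3,9], have l₃=2  ✗
Σlᵢ = 11 ⇒ odd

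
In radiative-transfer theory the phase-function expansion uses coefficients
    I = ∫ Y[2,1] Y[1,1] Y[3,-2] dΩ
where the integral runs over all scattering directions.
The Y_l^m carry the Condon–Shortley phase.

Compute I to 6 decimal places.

Rules hold: Σm=0, L=6 even, 1≤3≤3.
N = 5·3·7 = 105
Δ = 0!·4!·2!/7! = 1/105
Racah Σ t=0..0: t=0:+1/4 = 1/4
⇒ 3j(2 1 3; 0 0 0)² = 3/35, sgn -1
Racah Σ t=0..0: t=0:+1/12 = 1/12
⇒ 3j(2 1 3; 1 1 -2)² = 2/21, sgn -1
4πI² = N·(3j₀)²·(3jₘ)² = 6/7
I = +1·√(0.857143/4π) = 0.26116903

0.261169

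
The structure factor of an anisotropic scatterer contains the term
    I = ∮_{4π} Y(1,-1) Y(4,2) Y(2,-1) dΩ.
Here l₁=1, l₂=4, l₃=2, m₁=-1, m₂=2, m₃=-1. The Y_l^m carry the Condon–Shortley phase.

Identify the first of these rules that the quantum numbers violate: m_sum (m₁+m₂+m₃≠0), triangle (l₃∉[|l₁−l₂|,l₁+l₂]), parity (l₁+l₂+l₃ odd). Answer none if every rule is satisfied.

triangle

Σmᵢ = 0  ✓
l₃∈[|l₁−l₂|,l₁+l₂]=[3,5], have l₃=2  ✗
Σlᵢ = 7 ⇒ odd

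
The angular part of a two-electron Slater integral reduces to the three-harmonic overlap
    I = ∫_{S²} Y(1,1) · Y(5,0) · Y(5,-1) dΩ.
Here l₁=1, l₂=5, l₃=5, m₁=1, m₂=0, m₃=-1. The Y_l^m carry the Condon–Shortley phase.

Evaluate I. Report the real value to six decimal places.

0.000000

L=11 odd ⇒ parity kills the (l;000) factor ⇒ I = 0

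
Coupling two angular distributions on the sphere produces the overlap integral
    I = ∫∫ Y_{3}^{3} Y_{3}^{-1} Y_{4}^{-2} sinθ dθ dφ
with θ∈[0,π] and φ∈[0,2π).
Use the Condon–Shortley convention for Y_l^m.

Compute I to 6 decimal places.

-0.188451

Rules hold: Σm=0, L=10 even, 0≤4≤6.
N = 7·7·9 = 441
Δ = 2!·4!·4!/11! = 1/34650
Racah Σ t=0..2: t=0:+1/72 t=1:−1/16 t=2:+1/72 = -5/144
⇒ 3j(3 3 4; 0 0 0)² = 2/77, sgn -1
Racah Σ t=0..0: t=0:+1/192 = 1/192
⇒ 3j(3 3 4; 3 -1 -2)² = 3/77, sgn +1
4πI² = N·(3j₀)²·(3jₘ)² = 54/121
I = -1·√(0.446281/4π) = -0.18845135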